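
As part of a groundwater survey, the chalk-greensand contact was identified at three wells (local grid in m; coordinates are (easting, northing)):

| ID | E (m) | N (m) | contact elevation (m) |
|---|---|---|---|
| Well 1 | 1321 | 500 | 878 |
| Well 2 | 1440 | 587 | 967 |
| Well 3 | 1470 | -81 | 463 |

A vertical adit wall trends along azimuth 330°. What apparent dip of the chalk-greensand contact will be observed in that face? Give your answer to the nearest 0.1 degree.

Let the plane be z = a·E + b·N + c.
Well 2−Well 1: 119a + 87b = 89;  Well 3−Well 1: 149a − 581b = −415.
Solving gives a = 0.19006, b = 0.76303.
Unit vector along 330° is (sin 330°, cos 330°) = (-0.5000, 0.8660).
Slope in that direction = a·(-0.5000) + b·(0.8660) = 0.56577.
Apparent dip = arctan|0.56577| = 29.5° (true dip is 38.2°, so apparent ≤ true as expected).

29.5°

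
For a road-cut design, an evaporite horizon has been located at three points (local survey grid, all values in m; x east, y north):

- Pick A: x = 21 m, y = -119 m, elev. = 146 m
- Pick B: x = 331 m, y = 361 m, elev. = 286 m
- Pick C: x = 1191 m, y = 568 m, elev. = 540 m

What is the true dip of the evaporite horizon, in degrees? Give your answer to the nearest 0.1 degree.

Let the plane be z = a·x + b·y + c.
Pick B−Pick A: 310a + 480b = 140;  Pick C−Pick A: 1170a + 687b = 394.
Solving gives a = 0.26659, b = 0.11950.
Gradient magnitude |∇z| = √(a² + b²) = √(0.07107 + 0.01428) = 0.29214.
True dip = arctan(0.29214) = 16.3°, dipping toward WSW (azimuth ≈ 246°).

16.3°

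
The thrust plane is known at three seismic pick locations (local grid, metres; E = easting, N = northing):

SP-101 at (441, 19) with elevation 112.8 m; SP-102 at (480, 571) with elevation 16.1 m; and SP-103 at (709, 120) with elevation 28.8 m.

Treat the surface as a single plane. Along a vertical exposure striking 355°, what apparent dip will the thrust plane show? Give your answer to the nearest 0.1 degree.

Let the plane be z = a·E + b·N + c.
SP-102−SP-101: 39a + 552b = −96.7;  SP-103−SP-101: 268a + 101b = −84.
Solving gives a = −0.25418, b = −0.15722.
Unit vector along 355° is (sin 355°, cos 355°) = (-0.0872, 0.9962).
Slope in that direction = a·(-0.0872) + b·(0.9962) = −0.13447.
Apparent dip = arctan|0.13447| = 7.7° (true dip is 16.6°, so apparent ≤ true as expected).

7.7°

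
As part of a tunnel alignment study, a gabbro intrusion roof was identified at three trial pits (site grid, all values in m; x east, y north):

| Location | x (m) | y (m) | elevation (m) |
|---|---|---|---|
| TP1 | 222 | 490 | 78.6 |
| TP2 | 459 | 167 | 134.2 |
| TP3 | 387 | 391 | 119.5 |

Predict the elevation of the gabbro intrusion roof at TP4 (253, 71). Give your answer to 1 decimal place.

Let the plane be z = a·x + b·y + c.
TP2−TP1: 237a − 323b = 55.6;  TP3−TP1: 165a − 99b = 40.9.
Solving gives a = 0.25832, b = 0.01741.
Then c = 78.6 − a·222 − b·490 = 12.72.
At (253, 71): z = 65.4 + 1.2 + 12.72 = 79.3 m.

79.3 m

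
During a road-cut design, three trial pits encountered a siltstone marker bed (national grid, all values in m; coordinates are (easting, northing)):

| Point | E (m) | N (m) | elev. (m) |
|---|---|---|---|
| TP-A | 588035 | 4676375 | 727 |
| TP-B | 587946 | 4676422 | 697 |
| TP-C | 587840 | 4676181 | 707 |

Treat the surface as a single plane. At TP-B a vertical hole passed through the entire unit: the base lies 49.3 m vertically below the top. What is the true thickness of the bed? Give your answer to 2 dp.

Let the plane be z = a·E + b·N + c.
TP-B−TP-A: −89a + 47b = −30;  TP-C−TP-A: −195a − 194b = −20.
Solving gives a = 0.25576, b = −0.15399.
|∇z| = √(a²+b²) = 0.29854, so dip δ = arctan(0.29854) = 16.62°.
True thickness = vertical thickness × cos δ = 49.3 × cos 16.62° = 47.24 m.

47.24 m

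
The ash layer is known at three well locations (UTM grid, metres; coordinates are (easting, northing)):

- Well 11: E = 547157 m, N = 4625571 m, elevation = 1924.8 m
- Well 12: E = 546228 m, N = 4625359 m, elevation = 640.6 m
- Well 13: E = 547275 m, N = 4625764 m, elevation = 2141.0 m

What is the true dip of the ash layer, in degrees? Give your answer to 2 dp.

53.43°

Let the plane be z = a·E + b·N + c.
Well 12−Well 11: −929a − 212b = −1284.2;  Well 13−Well 11: 118a + 193b = 216.2.
Solving gives a = 1.30940, b = 0.31964.
Gradient magnitude |∇z| = √(a² + b²) = √(1.71454 + 0.10217) = 1.34785.
True dip = arctan(1.34785) = 53.43°, dipping toward WSW (azimuth ≈ 256°).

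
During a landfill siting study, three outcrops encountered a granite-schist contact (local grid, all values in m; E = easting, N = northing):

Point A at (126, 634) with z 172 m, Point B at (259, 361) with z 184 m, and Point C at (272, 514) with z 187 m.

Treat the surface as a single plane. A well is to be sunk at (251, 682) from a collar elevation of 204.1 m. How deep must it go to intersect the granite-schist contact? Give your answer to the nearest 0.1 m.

17.7 m

Two edge vectors: Point A→Point B = (133, -273, 12), Point A→Point C = (146, -120, 15).
Normal n = (Point A→Point B) × (Point A→Point C) = (-2655, -243, 23898).
So ∂z/∂E = −n_x/n_z = 0.11110 and ∂z/∂N = −n_y/n_z = 0.01017.
Intercept c from Point A: 172 − 14.00 − 6.45 = 151.56.
At (251, 682): z_contact = 27.89 + 6.93 + 151.56 = 186.38 m.
Depth below ground = 204.1 − 186.38 = 17.7 m.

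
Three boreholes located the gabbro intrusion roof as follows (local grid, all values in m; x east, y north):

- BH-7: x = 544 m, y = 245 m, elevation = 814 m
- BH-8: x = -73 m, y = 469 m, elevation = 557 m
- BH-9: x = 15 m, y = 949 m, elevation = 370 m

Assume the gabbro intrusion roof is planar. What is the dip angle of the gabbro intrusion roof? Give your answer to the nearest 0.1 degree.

26.9°

Let the plane be z = a·x + b·y + c.
BH-8−BH-7: −617a + 224b = −257;  BH-9−BH-7: −529a + 704b = −444.
Solving gives a = 0.25793, b = −0.43687.
Gradient magnitude |∇z| = √(a² + b²) = √(0.06653 + 0.19086) = 0.50733.
True dip = arctan(0.50733) = 26.9°, dipping toward NNW (azimuth ≈ 329°).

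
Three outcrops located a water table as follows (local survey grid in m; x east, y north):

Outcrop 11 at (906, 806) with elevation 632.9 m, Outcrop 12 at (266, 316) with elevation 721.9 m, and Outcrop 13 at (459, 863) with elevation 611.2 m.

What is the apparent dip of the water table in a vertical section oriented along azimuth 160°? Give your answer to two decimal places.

Two edge vectors: Outcrop 11→Outcrop 12 = (-640, -490, 89), Outcrop 11→Outcrop 13 = (-447, 57, -21.7).
Normal n = (Outcrop 11→Outcrop 12) × (Outcrop 11→Outcrop 13) = (5560, -53671, -255510).
So ∂z/∂x = −n_x/n_z = 0.02176 and ∂z/∂y = −n_y/n_z = −0.21005.
Unit vector along 160° is (sin 160°, cos 160°) = (0.3420, -0.9397).
Slope in that direction = a·(0.3420) + b·(-0.9397) = 0.20483.
Apparent dip = arctan|0.20483| = 11.58° (true dip is 11.9°, so apparent ≤ true as expected).

11.58°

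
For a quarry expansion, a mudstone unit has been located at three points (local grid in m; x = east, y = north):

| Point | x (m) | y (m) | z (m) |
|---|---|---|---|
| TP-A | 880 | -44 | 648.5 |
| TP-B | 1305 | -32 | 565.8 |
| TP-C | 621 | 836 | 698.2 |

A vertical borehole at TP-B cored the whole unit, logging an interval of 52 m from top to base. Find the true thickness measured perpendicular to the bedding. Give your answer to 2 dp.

51.04 m

Let the plane be z = a·x + b·y + c.
TP-B−TP-A: 425a + 12b = −82.7;  TP-C−TP-A: −259a + 880b = 49.7.
Solving gives a = −0.19457, b = −0.00079.
|∇z| = √(a²+b²) = 0.19457, so dip δ = arctan(0.19457) = 11.01°.
True thickness = vertical thickness × cos δ = 52 × cos 11.01° = 51.04 m.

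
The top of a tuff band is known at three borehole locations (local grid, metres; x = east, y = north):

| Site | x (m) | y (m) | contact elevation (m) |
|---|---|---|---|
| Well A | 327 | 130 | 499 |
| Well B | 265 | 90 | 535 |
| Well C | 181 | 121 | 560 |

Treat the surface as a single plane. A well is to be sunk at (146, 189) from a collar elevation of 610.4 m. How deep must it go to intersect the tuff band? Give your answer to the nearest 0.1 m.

Two edge vectors: Well A→Well B = (-62, -40, 36), Well A→Well C = (-146, -9, 61).
Normal n = (Well A→Well B) × (Well A→Well C) = (-2116, -1474, -5282).
So ∂z/∂x = −n_x/n_z = −0.40061 and ∂z/∂y = −n_y/n_z = −0.27906.
Intercept c from Well A: 499 + 131.00 + 36.28 = 666.28.
At (146, 189): z_contact = −58.49 − 52.74 + 666.28 = 555.05 m.
Depth below ground = 610.4 − 555.05 = 55.4 m.

55.4 m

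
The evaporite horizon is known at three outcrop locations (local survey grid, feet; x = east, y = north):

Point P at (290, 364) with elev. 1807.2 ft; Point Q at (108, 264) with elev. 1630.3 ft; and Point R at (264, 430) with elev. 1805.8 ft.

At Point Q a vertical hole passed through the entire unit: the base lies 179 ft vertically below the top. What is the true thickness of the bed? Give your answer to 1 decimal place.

Two edge vectors: Point P→Point Q = (-182, -100, -176.9), Point P→Point R = (-26, 66, -1.4).
Normal n = (Point P→Point Q) × (Point P→Point R) = (11815.4, 4344.6, -14612).
So ∂z/∂x = −n_x/n_z = 0.80861 and ∂z/∂y = −n_y/n_z = 0.29733.
|∇z| = √(a²+b²) = 0.86154, so dip δ = arctan(0.86154) = 40.75°.
True thickness = vertical thickness × cos δ = 179 × cos 40.75° = 135.6 ft.

135.6 ft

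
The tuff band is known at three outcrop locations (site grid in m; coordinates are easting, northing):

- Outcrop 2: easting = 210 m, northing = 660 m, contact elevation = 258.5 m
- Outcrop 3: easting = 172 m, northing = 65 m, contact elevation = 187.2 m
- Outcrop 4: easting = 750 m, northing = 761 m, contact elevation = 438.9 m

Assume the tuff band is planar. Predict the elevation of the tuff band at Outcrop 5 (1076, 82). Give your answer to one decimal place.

Two edge vectors: Outcrop 2→Outcrop 3 = (-38, -595, -71.3), Outcrop 2→Outcrop 4 = (540, 101, 180.4).
Normal n = (Outcrop 2→Outcrop 3) × (Outcrop 2→Outcrop 4) = (-100136.7, -31646.8, 317462).
So ∂z/∂easting = −n_x/n_z = 0.315429 and ∂z/∂northing = −n_y/n_z = 0.099687.
Intercept c from Outcrop 2: 258.5 − 66.24 − 65.79 = 126.47.
At (1076, 82): z = 339.4 + 8.2 + 126.47 = 474.0 m.

474.0 m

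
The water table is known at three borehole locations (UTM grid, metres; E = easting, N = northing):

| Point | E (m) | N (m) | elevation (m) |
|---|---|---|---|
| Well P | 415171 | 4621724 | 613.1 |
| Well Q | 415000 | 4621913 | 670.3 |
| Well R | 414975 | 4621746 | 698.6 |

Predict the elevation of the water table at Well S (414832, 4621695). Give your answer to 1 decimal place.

Two edge vectors: Well P→Well Q = (-171, 189, 57.2), Well P→Well R = (-196, 22, 85.5).
Normal n = (Well P→Well Q) × (Well P→Well R) = (14901.1, 3409.3, 33282).
So ∂z/∂E = −n_x/n_z = −0.447722493 and ∂z/∂N = −n_y/n_z = −0.102436753.
Intercept c from Well P: 613.1 + 185881.39 + 473434.40 = 659928.89.
At (414832, 4621695): z = −185729.6 − 473431.4 + 659928.89 = 767.8 m.

767.8 m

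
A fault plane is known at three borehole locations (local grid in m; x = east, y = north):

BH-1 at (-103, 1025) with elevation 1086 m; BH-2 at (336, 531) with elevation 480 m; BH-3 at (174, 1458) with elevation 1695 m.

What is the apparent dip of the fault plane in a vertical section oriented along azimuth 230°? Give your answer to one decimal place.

43.4°

Let the plane be z = a·x + b·y + c.
BH-2−BH-1: 439a − 494b = −606;  BH-3−BH-1: 277a + 433b = 609.
Solving gives a = 0.11760, b = 1.33123.
Unit vector along 230° is (sin 230°, cos 230°) = (-0.7660, -0.6428).
Slope in that direction = a·(-0.7660) + b·(-0.6428) = −0.94579.
Apparent dip = arctan|0.94579| = 43.4° (true dip is 53.2°, so apparent ≤ true as expected).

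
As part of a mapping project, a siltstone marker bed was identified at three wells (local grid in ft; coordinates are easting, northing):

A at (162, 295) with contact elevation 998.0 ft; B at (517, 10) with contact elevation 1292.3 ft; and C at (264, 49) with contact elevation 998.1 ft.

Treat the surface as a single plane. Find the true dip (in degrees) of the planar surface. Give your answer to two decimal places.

53.36°

Let the plane be z = a·easting + b·northing + c.
B−A: 355a − 285b = 294.3;  C−A: 102a − 246b = 0.1.
Solving gives a = 1.24218, b = 0.51464.
Gradient magnitude |∇z| = √(a² + b²) = √(1.54301 + 0.26486) = 1.34457.
True dip = arctan(1.34457) = 53.36°, dipping toward WSW (azimuth ≈ 247°).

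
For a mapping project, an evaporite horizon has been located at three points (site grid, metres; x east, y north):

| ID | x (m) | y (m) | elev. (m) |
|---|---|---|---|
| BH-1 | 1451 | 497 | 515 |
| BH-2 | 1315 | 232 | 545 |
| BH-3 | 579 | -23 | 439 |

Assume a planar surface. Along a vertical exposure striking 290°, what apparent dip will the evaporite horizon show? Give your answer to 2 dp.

16.03°

Let the plane be z = a·x + b·y + c.
BH-2−BH-1: −136a − 265b = 30;  BH-3−BH-1: −872a − 520b = −76.
Solving gives a = 0.22287, b = −0.22759.
Unit vector along 290° is (sin 290°, cos 290°) = (-0.9397, 0.3420).
Slope in that direction = a·(-0.9397) + b·(0.3420) = −0.28727.
Apparent dip = arctan|0.28727| = 16.03° (true dip is 17.7°, so apparent ≤ true as expected).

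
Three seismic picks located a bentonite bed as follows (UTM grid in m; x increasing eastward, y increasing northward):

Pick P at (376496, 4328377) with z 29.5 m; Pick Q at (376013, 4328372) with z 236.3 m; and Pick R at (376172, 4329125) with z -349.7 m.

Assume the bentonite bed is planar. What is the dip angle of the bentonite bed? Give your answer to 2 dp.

Let the plane be z = a·x + b·y + c.
Pick Q−Pick P: −483a − 5b = 206.8;  Pick R−Pick P: −324a + 748b = −379.2.
Solving gives a = −0.42102, b = −0.68932.
Gradient magnitude |∇z| = √(a² + b²) = √(0.17726 + 0.47516) = 0.80773.
True dip = arctan(0.80773) = 38.93°, dipping toward NNE (azimuth ≈ 031°).

38.93°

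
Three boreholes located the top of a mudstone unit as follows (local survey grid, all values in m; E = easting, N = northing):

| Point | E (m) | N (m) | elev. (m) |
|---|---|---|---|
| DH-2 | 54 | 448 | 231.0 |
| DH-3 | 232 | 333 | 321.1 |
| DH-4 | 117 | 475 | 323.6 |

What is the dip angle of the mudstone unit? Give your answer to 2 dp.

Let the plane be z = a·E + b·N + c.
DH-3−DH-2: 178a − 115b = 90.1;  DH-4−DH-2: 63a + 27b = 92.6.
Solving gives a = 1.08553, b = 0.89673.
Gradient magnitude |∇z| = √(a² + b²) = √(1.17837 + 0.80413) = 1.40801.
True dip = arctan(1.40801) = 54.62°, dipping toward SW (azimuth ≈ 230°).

54.62°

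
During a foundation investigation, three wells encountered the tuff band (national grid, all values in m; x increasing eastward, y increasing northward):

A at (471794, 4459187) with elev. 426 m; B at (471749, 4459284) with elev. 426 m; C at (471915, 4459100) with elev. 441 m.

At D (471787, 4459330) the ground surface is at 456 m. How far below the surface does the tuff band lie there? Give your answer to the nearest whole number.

19 m

Let the plane be z = a·x + b·y + c.
B−A: −45a + 97b = 0;  C−A: 121a − 87b = 15.
Solving gives a = 0.18601381, b = 0.08629507.
Then c = 426 − a·471794 − b·4459187 = −472140.03.
At (471787, 4459330): z_contact = 87758.9 + 384818.2 − 472140.03 = 437.0 m.
Depth below ground = 456 − 437.0 = 19 m.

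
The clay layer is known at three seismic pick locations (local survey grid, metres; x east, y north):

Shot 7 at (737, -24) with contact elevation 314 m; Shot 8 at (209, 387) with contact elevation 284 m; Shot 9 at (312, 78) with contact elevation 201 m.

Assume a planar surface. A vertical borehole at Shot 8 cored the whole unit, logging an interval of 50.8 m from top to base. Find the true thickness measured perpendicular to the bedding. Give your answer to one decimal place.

44.9 m

Two edge vectors: Shot 7→Shot 8 = (-528, 411, -30), Shot 7→Shot 9 = (-425, 102, -113).
Normal n = (Shot 7→Shot 8) × (Shot 7→Shot 9) = (-43383, -46914, 120819).
So ∂z/∂x = −n_x/n_z = 0.35907 and ∂z/∂y = −n_y/n_z = 0.38830.
|∇z| = √(a²+b²) = 0.52888, so dip δ = arctan(0.52888) = 27.87°.
True thickness = vertical thickness × cos δ = 50.8 × cos 27.87° = 44.9 m.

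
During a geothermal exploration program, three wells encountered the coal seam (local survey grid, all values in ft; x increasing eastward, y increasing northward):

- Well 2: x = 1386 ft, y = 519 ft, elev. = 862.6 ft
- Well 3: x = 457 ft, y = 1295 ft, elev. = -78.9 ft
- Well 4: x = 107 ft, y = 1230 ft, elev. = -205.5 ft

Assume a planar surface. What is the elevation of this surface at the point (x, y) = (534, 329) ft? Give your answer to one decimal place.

Let the plane be z = a·x + b·y + c.
Well 3−Well 2: −929a + 776b = −941.5;  Well 4−Well 2: −1279a + 711b = −1068.1.
Solving gives a = 0.480260, b = −0.638323.
Then c = 862.6 − a·1386 − b·519 = 528.25.
At (534, 329): z = 256.5 − 210.0 + 528.25 = 574.7 ft.

574.7 ft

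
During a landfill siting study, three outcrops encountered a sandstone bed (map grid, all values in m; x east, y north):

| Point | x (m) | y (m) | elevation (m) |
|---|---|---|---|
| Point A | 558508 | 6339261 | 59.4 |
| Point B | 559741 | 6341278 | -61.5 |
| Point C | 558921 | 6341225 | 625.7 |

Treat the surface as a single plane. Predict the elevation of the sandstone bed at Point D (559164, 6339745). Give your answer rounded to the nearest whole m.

Two edge vectors: Point A→Point B = (1233, 2017, -120.9), Point A→Point C = (413, 1964, 566.3).
Normal n = (Point A→Point B) × (Point A→Point C) = (1379674.7, -748179.6, 1588591).
So ∂z/∂x = −n_x/n_z = −0.86848956 and ∂z/∂y = −n_y/n_z = 0.47097056.
Intercept c from Point A: 59.4 + 485058.37 − 2985605.33 = −2500487.56.
At (559164, 6339745): z = −485628.1 + 2985833.3 − 2500487.56 = -282.4 m.

-282 m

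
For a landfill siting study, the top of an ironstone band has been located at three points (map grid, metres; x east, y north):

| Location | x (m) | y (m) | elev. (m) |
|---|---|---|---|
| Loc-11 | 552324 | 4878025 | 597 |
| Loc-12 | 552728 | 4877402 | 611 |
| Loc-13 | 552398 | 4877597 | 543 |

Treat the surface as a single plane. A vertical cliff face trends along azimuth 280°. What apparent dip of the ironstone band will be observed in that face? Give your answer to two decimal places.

Let the plane be z = a·x + b·y + c.
Loc-12−Loc-11: 404a − 623b = 14;  Loc-13−Loc-11: 74a − 428b = −54.
Solving gives a = 0.31255, b = 0.18021.
Unit vector along 280° is (sin 280°, cos 280°) = (-0.9848, 0.1736).
Slope in that direction = a·(-0.9848) + b·(0.1736) = −0.27651.
Apparent dip = arctan|0.27651| = 15.46° (true dip is 19.8°, so apparent ≤ true as expected).

15.46°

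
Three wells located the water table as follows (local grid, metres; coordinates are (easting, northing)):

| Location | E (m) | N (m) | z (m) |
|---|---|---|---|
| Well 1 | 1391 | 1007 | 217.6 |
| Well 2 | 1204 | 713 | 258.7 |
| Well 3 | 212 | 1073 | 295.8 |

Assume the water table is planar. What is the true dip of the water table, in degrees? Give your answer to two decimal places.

Two edge vectors: Well 1→Well 2 = (-187, -294, 41.1), Well 1→Well 3 = (-1179, 66, 78.2).
Normal n = (Well 1→Well 2) × (Well 1→Well 3) = (-25703.4, -33833.5, -358968).
So ∂z/∂E = −n_x/n_z = −0.07160 and ∂z/∂N = −n_y/n_z = −0.09425.
Gradient magnitude |∇z| = √(a² + b²) = √(0.00513 + 0.00888) = 0.11837.
True dip = arctan(0.11837) = 6.75°, dipping toward NE (azimuth ≈ 037°).

6.75°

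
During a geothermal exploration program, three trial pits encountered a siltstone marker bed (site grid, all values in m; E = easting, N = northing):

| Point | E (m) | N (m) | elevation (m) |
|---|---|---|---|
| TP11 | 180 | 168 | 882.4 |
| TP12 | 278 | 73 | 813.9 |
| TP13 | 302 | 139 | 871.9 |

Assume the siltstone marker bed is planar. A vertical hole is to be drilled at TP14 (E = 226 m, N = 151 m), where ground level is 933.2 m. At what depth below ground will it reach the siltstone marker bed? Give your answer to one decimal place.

59.8 m

Let the plane be z = a·E + b·N + c.
TP12−TP11: 98a − 95b = −68.5;  TP13−TP11: 122a − 29b = −10.5.
Solving gives a = 0.11305, b = 0.83768.
Then c = 882.4 − a·180 − b·168 = 721.32.
At (226, 151): z_contact = 25.55 + 126.49 + 721.32 = 873.36 m.
Depth below ground = 933.2 − 873.36 = 59.8 m.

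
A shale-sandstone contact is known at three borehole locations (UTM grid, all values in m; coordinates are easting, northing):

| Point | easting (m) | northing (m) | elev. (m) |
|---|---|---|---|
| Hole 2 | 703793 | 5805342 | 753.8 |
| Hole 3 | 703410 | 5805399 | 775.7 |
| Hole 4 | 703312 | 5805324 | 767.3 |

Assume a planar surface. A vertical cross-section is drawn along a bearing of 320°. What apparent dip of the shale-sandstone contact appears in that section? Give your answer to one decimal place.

8.1°

Two edge vectors: Hole 2→Hole 3 = (-383, 57, 21.9), Hole 2→Hole 4 = (-481, -18, 13.5).
Normal n = (Hole 2→Hole 3) × (Hole 2→Hole 4) = (1163.7, -5363.4, 34311).
So ∂z/∂easting = −n_x/n_z = −0.03392 and ∂z/∂northing = −n_y/n_z = 0.15632.
Unit vector along 320° is (sin 320°, cos 320°) = (-0.6428, 0.7660).
Slope in that direction = a·(-0.6428) + b·(0.7660) = 0.14155.
Apparent dip = arctan|0.14155| = 8.1° (true dip is 9.1°, so apparent ≤ true as expected).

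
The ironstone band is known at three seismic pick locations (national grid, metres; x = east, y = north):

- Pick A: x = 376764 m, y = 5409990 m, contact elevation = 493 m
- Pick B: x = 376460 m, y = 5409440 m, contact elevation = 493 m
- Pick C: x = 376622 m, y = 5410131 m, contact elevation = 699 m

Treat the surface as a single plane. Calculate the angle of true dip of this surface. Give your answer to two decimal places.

Two edge vectors: Pick A→Pick B = (-304, -550, 0), Pick A→Pick C = (-142, 141, 206).
Normal n = (Pick A→Pick B) × (Pick A→Pick C) = (-113300, 62624, -120964).
So ∂z/∂x = −n_x/n_z = −0.93664 and ∂z/∂y = −n_y/n_z = 0.51771.
Gradient magnitude |∇z| = √(a² + b²) = √(0.87730 + 0.26802) = 1.07020.
True dip = arctan(1.07020) = 46.94°, dipping toward ESE (azimuth ≈ 119°).

46.94°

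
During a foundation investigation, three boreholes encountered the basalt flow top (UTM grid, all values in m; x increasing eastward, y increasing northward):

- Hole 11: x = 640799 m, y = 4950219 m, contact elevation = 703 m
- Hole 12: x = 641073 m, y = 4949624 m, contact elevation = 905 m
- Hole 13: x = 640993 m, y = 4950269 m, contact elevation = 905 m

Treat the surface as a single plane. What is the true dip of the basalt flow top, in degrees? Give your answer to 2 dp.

Let the plane be z = a·x + b·y + c.
Hole 12−Hole 11: 274a − 595b = 202;  Hole 13−Hole 11: 194a + 50b = 202.
Solving gives a = 1.00898, b = 0.12515.
Gradient magnitude |∇z| = √(a² + b²) = √(1.01805 + 0.01566) = 1.01671.
True dip = arctan(1.01671) = 45.47°, dipping toward W (azimuth ≈ 263°).

45.47°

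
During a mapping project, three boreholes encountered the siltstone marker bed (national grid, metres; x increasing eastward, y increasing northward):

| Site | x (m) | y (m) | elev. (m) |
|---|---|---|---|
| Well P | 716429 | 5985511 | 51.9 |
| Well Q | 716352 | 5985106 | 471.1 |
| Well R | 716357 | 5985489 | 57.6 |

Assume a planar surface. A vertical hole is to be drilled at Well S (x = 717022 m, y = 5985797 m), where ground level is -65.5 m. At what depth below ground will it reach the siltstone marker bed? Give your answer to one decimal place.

Two edge vectors: Well P→Well Q = (-77, -405, 419.2), Well P→Well R = (-72, -22, 5.7).
Normal n = (Well P→Well Q) × (Well P→Well R) = (6913.9, -29743.5, -27466).
So ∂z/∂x = −n_x/n_z = 0.251725770 and ∂z/∂y = −n_y/n_z = −1.082920702.
Intercept c from Well P: 51.9 − 180343.64 + 6481833.77 = 6301542.03.
At (717022, 5985797): z_contact = 180492.92 − 6482143.49 + 6301542.03 = -108.54 m.
Depth below ground = -65.5 − (-108.54) = 43.0 m.

43.0 m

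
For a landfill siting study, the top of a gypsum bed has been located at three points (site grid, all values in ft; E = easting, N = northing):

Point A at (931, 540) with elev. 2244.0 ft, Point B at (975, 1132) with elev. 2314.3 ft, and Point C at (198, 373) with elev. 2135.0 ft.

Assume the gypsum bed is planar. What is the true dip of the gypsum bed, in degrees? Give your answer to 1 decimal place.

9.4°

Two edge vectors: Point A→Point B = (44, 592, 70.3), Point A→Point C = (-733, -167, -109).
Normal n = (Point A→Point B) × (Point A→Point C) = (-52787.9, -46733.9, 426588).
So ∂z/∂E = −n_x/n_z = 0.12374 and ∂z/∂N = −n_y/n_z = 0.10955.
Gradient magnitude |∇z| = √(a² + b²) = √(0.01531 + 0.01200) = 0.16527.
True dip = arctan(0.16527) = 9.4°, dipping toward SW (azimuth ≈ 228°).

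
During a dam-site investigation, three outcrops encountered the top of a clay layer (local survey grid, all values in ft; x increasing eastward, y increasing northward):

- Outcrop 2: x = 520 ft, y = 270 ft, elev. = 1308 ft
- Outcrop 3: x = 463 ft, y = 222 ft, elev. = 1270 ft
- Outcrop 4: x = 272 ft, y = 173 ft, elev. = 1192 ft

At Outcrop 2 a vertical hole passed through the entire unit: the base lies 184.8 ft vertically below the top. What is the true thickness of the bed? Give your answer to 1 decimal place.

Let the plane be z = a·x + b·y + c.
Outcrop 3−Outcrop 2: −57a − 48b = −38;  Outcrop 4−Outcrop 2: −248a − 97b = −116.
Solving gives a = 0.29522, b = 0.44110.
|∇z| = √(a²+b²) = 0.53077, so dip δ = arctan(0.53077) = 27.96°.
True thickness = vertical thickness × cos δ = 184.8 × cos 27.96° = 163.2 ft.

163.2 ft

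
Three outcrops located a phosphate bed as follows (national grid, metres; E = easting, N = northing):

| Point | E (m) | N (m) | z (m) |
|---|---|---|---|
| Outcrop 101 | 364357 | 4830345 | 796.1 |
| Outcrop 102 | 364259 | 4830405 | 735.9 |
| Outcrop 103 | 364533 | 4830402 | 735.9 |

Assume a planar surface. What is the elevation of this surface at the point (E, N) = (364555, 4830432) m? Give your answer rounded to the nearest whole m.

Let the plane be z = a·E + b·N + c.
Outcrop 102−Outcrop 101: −98a + 60b = −60.2;  Outcrop 103−Outcrop 101: 176a + 57b = −60.2.
Solving gives a = −0.01118543, b = −1.02160287.
Then c = 796.1 − a·364357 − b·4830345 = 4939565.92.
At (364555, 4830432): z = −4077.7 − 4934783.2 + 4939565.92 = 705.0 m.

705 m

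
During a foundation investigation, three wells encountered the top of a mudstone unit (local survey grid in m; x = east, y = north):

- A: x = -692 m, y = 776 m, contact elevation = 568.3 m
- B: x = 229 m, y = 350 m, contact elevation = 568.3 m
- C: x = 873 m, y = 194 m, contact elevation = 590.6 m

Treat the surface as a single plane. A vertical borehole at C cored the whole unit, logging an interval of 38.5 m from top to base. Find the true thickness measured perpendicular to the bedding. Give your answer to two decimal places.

Let the plane be z = a·x + b·y + c.
B−A: 921a − 426b = 0;  C−A: 1565a − 582b = 22.3.
Solving gives a = 0.07270, b = 0.15718.
|∇z| = √(a²+b²) = 0.17318, so dip δ = arctan(0.17318) = 9.82°.
True thickness = vertical thickness × cos δ = 38.5 × cos 9.82° = 37.94 m.

37.94 m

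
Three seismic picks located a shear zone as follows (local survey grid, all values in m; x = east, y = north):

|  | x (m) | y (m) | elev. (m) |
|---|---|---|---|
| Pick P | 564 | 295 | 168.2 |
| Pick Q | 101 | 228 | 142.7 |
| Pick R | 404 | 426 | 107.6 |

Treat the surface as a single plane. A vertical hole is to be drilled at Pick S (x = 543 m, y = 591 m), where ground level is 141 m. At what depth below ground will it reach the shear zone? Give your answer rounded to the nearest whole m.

74 m

Two edge vectors: Pick P→Pick Q = (-463, -67, -25.5), Pick P→Pick R = (-160, 131, -60.6).
Normal n = (Pick P→Pick Q) × (Pick P→Pick R) = (7400.7, -23977.8, -71373).
So ∂z/∂x = −n_x/n_z = 0.10369 and ∂z/∂y = −n_y/n_z = −0.33595.
Intercept c from Pick P: 168.2 − 58.48 + 99.11 = 208.82.
At (543, 591): z_contact = 56.3 − 198.5 + 208.82 = 66.6 m.
Depth below ground = 141 − 66.6 = 74 m.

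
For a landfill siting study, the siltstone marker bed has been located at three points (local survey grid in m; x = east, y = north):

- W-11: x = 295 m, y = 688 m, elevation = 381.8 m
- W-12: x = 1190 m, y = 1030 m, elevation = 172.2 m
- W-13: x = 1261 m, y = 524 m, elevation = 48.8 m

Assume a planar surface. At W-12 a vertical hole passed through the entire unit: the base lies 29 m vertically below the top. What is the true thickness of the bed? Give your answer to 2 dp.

Two edge vectors: W-11→W-12 = (895, 342, -209.6), W-11→W-13 = (966, -164, -333).
Normal n = (W-11→W-12) × (W-11→W-13) = (-148260.4, 95561.4, -477152).
So ∂z/∂x = −n_x/n_z = −0.31072 and ∂z/∂y = −n_y/n_z = 0.20027.
|∇z| = √(a²+b²) = 0.36967, so dip δ = arctan(0.36967) = 20.29°.
True thickness = vertical thickness × cos δ = 29 × cos 20.29° = 27.20 m.

27.20 m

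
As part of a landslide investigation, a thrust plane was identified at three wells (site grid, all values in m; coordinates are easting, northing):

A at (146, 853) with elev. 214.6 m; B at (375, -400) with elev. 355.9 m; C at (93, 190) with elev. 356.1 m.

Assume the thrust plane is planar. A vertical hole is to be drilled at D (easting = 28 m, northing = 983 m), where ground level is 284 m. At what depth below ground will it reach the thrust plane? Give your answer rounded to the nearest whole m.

48 m

Let the plane be z = a·easting + b·northing + c.
B−A: 229a − 1253b = 141.3;  C−A: −53a − 663b = 141.5.
Solving gives a = −0.38315, b = −0.18279.
Then c = 214.6 − a·146 − b·853 = 426.46.
At (28, 983): z_contact = −10.7 − 179.7 + 426.46 = 236.0 m.
Depth below ground = 284 − 236.0 = 48 m.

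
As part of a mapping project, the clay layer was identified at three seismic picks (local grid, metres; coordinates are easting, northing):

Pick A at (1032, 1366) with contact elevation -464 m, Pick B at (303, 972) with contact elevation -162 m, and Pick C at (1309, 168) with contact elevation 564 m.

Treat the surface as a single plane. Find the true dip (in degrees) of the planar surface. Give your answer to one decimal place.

Two edge vectors: Pick A→Pick B = (-729, -394, 302), Pick A→Pick C = (277, -1198, 1028).
Normal n = (Pick A→Pick B) × (Pick A→Pick C) = (-43236, 833066, 982480).
So ∂z/∂easting = −n_x/n_z = 0.04401 and ∂z/∂northing = −n_y/n_z = −0.84792.
Gradient magnitude |∇z| = √(a² + b²) = √(0.00194 + 0.71897) = 0.84906.
True dip = arctan(0.84906) = 40.3°, dipping toward N (azimuth ≈ 357°).

40.3°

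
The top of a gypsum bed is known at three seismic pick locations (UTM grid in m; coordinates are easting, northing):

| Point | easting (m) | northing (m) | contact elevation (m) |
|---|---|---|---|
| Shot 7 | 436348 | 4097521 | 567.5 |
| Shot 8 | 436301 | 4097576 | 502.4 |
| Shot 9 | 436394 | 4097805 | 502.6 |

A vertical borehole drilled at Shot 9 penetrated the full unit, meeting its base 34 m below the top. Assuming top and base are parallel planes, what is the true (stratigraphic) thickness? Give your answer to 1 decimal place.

Let the plane be z = a·easting + b·northing + c.
Shot 8−Shot 7: −47a + 55b = −65.1;  Shot 9−Shot 7: 46a + 284b = −64.9.
Solving gives a = 0.93960, b = −0.38071.
|∇z| = √(a²+b²) = 1.01379, so dip δ = arctan(1.01379) = 45.39°.
True thickness = vertical thickness × cos δ = 34 × cos 45.39° = 23.9 m.

23.9 m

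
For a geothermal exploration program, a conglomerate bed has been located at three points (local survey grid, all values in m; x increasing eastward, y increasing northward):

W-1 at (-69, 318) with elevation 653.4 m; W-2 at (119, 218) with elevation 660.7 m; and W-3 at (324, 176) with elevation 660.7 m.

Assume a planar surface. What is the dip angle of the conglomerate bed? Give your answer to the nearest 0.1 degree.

Let the plane be z = a·x + b·y + c.
W-2−W-1: 188a − 100b = 7.3;  W-3−W-1: 393a − 142b = 7.3.
Solving gives a = −0.02433, b = −0.11873.
Gradient magnitude |∇z| = √(a² + b²) = √(0.00059 + 0.01410) = 0.12120.
True dip = arctan(0.12120) = 6.9°, dipping toward NNE (azimuth ≈ 012°).

6.9°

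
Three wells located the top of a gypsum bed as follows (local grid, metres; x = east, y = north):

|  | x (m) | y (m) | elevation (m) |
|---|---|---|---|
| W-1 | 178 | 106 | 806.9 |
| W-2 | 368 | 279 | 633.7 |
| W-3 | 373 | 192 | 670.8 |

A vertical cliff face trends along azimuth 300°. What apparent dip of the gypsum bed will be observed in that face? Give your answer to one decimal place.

11.5°

Two edge vectors: W-1→W-2 = (190, 173, -173.2), W-1→W-3 = (195, 86, -136.1).
Normal n = (W-1→W-2) × (W-1→W-3) = (-8650.1, -7915, -17395).
So ∂z/∂x = −n_x/n_z = −0.49728 and ∂z/∂y = −n_y/n_z = −0.45502.
Unit vector along 300° is (sin 300°, cos 300°) = (-0.8660, 0.5000).
Slope in that direction = a·(-0.8660) + b·(0.5000) = 0.20314.
Apparent dip = arctan|0.20314| = 11.5° (true dip is 34.0°, so apparent ≤ true as expected).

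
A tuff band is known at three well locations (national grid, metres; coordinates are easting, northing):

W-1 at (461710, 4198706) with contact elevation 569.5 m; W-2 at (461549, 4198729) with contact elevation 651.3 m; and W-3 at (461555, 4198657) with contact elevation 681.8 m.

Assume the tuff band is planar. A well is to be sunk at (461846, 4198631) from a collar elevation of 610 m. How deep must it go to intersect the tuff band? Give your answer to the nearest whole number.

83 m

Let the plane be z = a·easting + b·northing + c.
W-2−W-1: −161a + 23b = 81.8;  W-3−W-1: −155a − 49b = 112.3.
Solving gives a = −0.57544089, b = −0.47156452.
Then c = 569.5 − a·461710 − b·4198706 = 2246217.09.
At (461846, 4198631): z_contact = −265765.1 − 1979925.4 + 2246217.09 = 526.6 m.
Depth below ground = 610 − 526.6 = 83 m.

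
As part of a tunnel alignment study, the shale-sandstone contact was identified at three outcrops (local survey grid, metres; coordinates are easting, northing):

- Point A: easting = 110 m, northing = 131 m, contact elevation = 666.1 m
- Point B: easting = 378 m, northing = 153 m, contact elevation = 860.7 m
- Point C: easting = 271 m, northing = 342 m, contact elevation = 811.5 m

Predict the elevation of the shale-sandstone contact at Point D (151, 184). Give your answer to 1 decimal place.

703.0 m

Let the plane be z = a·easting + b·northing + c.
Point B−Point A: 268a + 22b = 194.6;  Point C−Point A: 161a + 211b = 145.4.
Solving gives a = 0.71429, b = 0.14407.
Then c = 666.1 − a·110 − b·131 = 568.65.
At (151, 184): z = 107.9 + 26.5 + 568.65 = 703.0 m.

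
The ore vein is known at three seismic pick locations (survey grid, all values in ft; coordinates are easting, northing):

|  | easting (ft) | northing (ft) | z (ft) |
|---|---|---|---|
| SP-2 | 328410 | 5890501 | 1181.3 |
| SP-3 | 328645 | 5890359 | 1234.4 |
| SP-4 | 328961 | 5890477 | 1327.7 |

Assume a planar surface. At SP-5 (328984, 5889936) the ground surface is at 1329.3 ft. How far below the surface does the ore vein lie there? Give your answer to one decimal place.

33.8 ft

Let the plane be z = a·easting + b·northing + c.
SP-3−SP-2: 235a − 142b = 53.1;  SP-4−SP-2: 551a − 24b = 146.4.
Solving gives a = 0.268785984, b = 0.070878213.
Then c = 1181.3 − a·328410 − b·5890501 = −504598.89.
At (328984, 5889936): z_contact = 88426.29 + 417468.14 − 504598.89 = 1295.54 ft.
Depth below ground = 1329.3 − 1295.54 = 33.8 ft.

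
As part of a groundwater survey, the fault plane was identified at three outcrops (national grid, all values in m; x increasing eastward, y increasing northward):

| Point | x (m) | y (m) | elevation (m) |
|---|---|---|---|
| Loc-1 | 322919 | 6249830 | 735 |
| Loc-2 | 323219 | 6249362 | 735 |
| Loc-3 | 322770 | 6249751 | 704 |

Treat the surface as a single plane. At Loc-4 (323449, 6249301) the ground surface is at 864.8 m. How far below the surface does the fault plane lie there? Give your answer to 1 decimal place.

100.2 m

Let the plane be z = a·x + b·y + c.
Loc-2−Loc-1: 300a − 468b = 0;  Loc-3−Loc-1: −149a − 79b = −31.
Solving gives a = 0.155278705, b = 0.099537632.
Then c = 735 − a·322919 − b·6249830 = −671500.72.
At (323449, 6249301): z_contact = 50224.74 + 622040.62 − 671500.72 = 764.64 m.
Depth below ground = 864.8 − 764.64 = 100.2 m.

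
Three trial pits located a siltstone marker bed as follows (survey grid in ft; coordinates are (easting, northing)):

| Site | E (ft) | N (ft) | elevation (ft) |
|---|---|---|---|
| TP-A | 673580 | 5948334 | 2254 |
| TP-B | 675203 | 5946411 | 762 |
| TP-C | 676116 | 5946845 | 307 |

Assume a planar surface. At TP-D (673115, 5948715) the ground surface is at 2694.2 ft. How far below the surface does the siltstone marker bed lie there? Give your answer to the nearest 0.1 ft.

Let the plane be z = a·E + b·N + c.
TP-B−TP-A: 1623a − 1923b = −1492;  TP-C−TP-A: 2536a − 1489b = −1947.
Solving gives a = −0.618879216, b = 0.253540839.
Then c = 2254 − a·673580 − b·5948334 = −1089026.93.
At (673115, 5948715): z_contact = −416576.88 + 1508242.19 − 1089026.93 = 2638.38 ft.
Depth below ground = 2694.2 − 2638.38 = 55.8 ft.

55.8 ft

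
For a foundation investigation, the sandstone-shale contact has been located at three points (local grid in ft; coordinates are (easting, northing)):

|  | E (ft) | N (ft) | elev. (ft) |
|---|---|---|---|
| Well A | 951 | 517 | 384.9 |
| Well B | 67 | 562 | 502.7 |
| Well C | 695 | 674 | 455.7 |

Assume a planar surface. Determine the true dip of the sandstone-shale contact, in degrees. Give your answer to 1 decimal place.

Let the plane be z = a·E + b·N + c.
Well B−Well A: −884a + 45b = 117.8;  Well C−Well A: −256a + 157b = 70.8.
Solving gives a = −0.12029, b = 0.25482.
Gradient magnitude |∇z| = √(a² + b²) = √(0.01447 + 0.06493) = 0.28178.
True dip = arctan(0.28178) = 15.7°, dipping toward SSE (azimuth ≈ 155°).

15.7°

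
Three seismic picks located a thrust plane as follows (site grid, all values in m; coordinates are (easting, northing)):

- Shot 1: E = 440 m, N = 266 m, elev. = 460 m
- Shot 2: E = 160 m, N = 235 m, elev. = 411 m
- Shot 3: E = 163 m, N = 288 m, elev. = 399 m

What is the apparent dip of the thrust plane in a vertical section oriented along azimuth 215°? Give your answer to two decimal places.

Two edge vectors: Shot 1→Shot 2 = (-280, -31, -49), Shot 1→Shot 3 = (-277, 22, -61).
Normal n = (Shot 1→Shot 2) × (Shot 1→Shot 3) = (2969, -3507, -14747).
So ∂z/∂E = −n_x/n_z = 0.20133 and ∂z/∂N = −n_y/n_z = −0.23781.
Unit vector along 215° is (sin 215°, cos 215°) = (-0.5736, -0.8192).
Slope in that direction = a·(-0.5736) + b·(-0.8192) = 0.07933.
Apparent dip = arctan|0.07933| = 4.54° (true dip is 17.3°, so apparent ≤ true as expected).

4.54°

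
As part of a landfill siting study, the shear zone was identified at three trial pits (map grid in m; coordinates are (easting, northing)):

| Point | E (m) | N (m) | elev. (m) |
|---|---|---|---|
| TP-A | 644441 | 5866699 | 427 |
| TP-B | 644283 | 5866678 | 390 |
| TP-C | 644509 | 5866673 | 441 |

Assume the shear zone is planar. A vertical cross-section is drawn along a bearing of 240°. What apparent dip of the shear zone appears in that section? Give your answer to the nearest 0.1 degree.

12.6°

Two edge vectors: TP-A→TP-B = (-158, -21, -37), TP-A→TP-C = (68, -26, 14).
Normal n = (TP-A→TP-B) × (TP-A→TP-C) = (-1256, -304, 5536).
So ∂z/∂E = −n_x/n_z = 0.22688 and ∂z/∂N = −n_y/n_z = 0.05491.
Unit vector along 240° is (sin 240°, cos 240°) = (-0.8660, -0.5000).
Slope in that direction = a·(-0.8660) + b·(-0.5000) = −0.22394.
Apparent dip = arctan|0.22394| = 12.6° (true dip is 13.1°, so apparent ≤ true as expected).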